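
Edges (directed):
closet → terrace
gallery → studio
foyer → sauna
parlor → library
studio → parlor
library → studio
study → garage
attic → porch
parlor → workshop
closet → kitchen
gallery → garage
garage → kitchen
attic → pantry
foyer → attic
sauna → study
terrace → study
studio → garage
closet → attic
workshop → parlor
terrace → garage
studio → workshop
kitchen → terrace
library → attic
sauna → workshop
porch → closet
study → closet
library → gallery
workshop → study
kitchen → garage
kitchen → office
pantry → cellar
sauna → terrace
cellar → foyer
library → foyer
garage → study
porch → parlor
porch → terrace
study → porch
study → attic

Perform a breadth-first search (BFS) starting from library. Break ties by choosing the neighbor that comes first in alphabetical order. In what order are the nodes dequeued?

Visit library; enqueue attic, foyer, gallery, studio → queue [attic, foyer, gallery, studio]
Visit attic; enqueue pantry, porch → queue [foyer, gallery, studio, pantry, porch]
Visit foyer; enqueue sauna → queue [gallery, studio, pantry, porch, sauna]
Visit gallery; enqueue garage → queue [studio, pantry, porch, sauna, garage]
Visit studio; enqueue parlor, workshop → queue [pantry, porch, sauna, garage, parlor, workshop]
Visit pantry; enqueue cellar → queue [porch, sauna, garage, parlor, workshop, cellar]
Visit porch; enqueue closet, terrace → queue [sauna, garage, parlor, workshop, cellar, closet, terrace]
Visit sauna; enqueue study → queue [garage, parlor, workshop, cellar, closet, terrace, study]
Visit garage; enqueue kitchen → queue [parlor, workshop, cellar, closet, terrace, study, kitchen]
Visit parlor → queue [workshop, cellar, closet, terrace, study, kitchen]
Visit workshop → queue [cellar, closet, terrace, study, kitchen]
Visit cellar → queue [closet, terrace, study, kitchen]
Visit closet → queue [terrace, study, kitchen]
Visit terrace → queue [study, kitchen]
Visit study → queue [kitchen]
Visit kitchen; enqueue office → queue [office]
Visit office → queue []

library → attic → foyer → gallery → studio → pantry → porch → sauna → garage → parlor → workshop → cellar → closet → terrace → study → kitchen → office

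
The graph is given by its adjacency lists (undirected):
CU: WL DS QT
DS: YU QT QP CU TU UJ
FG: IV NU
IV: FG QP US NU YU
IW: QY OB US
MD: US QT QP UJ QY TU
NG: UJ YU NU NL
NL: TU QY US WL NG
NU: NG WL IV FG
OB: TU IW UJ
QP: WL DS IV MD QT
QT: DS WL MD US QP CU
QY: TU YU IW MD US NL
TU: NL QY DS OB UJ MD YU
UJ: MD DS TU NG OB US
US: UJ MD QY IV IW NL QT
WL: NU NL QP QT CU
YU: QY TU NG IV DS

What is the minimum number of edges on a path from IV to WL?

Level 0: IV
Level 1: FG, NU, QP, US, YU
Level 2: DS, IW, MD, NG, NL, QT, QY, TU, UJ, WL
Level 3: CU, OB
WL first appears at level 2.

2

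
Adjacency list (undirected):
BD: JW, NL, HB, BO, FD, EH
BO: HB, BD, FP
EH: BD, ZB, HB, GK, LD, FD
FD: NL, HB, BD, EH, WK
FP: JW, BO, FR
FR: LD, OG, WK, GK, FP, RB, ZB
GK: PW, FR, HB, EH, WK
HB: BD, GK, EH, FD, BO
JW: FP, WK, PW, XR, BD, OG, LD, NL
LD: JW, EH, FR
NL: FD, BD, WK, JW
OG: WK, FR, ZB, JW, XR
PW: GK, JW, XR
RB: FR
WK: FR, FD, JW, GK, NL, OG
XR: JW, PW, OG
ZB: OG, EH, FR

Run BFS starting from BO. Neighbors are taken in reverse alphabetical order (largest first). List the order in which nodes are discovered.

BO HB FP BD GK FD EH JW FR NL WK PW ZB LD XR OG RB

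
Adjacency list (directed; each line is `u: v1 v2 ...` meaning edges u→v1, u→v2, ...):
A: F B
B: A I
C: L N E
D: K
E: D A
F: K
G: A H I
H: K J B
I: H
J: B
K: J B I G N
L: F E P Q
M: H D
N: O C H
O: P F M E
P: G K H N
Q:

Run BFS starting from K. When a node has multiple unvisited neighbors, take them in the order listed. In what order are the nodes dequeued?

Visit K; enqueue J, B, I, G, N → queue [J, B, I, G, N]
Visit J → queue [B, I, G, N]
Visit B; enqueue A → queue [I, G, N, A]
Visit I; enqueue H → queue [G, N, A, H]
Visit G → queue [N, A, H]
Visit N; enqueue O, C → queue [A, H, O, C]
Visit A; enqueue F → queue [H, O, C, F]
Visit H → queue [O, C, F]
Visit O; enqueue P, M, E → queue [C, F, P, M, E]
Visit C; enqueue L → queue [F, P, M, E, L]
Visit F → queue [P, M, E, L]
Visit P → queue [M, E, L]
Visit M; enqueue D → queue [E, L, D]
Visit E → queue [L, D]
Visit L; enqueue Q → queue [D, Q]
Visit D → queue [Q]
Visit Q → queue []

K → J → B → I → G → N → A → H → O → C → F → P → M → E → L → D → Q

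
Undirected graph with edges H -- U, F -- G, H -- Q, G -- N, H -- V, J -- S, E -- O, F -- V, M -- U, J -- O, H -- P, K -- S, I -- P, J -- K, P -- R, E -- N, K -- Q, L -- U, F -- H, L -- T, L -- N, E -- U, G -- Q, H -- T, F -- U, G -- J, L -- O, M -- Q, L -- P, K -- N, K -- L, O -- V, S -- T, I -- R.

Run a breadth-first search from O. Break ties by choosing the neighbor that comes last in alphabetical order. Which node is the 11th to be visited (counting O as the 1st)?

Visit O; enqueue V, L, J, E → queue [V, L, J, E]
Visit V; enqueue H, F → queue [L, J, E, H, F]
Visit L; enqueue U, T, P, N, K → queue [J, E, H, F, U, T, P, N, K]
Visit J; enqueue S, G → queue [E, H, F, U, T, P, N, K, S, G]
Visit E → queue [H, F, U, T, P, N, K, S, G]
Visit H; enqueue Q → queue [F, U, T, P, N, K, S, G, Q]
Visit F → queue [U, T, P, N, K, S, G, Q]
Visit U; enqueue M → queue [T, P, N, K, S, G, Q, M]
Visit T → queue [P, N, K, S, G, Q, M]
Visit P; enqueue R, I → queue [N, K, S, G, Q, M, R, I]
Visit N → queue [K, S, G, Q, M, R, I]
Visit K → queue [S, G, Q, M, R, I]
Visit S → queue [G, Q, M, R, I]
Visit G → queue [Q, M, R, I]
Visit Q → queue [M, R, I]
Visit M → queue [R, I]
Visit R → queue [I]
Visit I → queue []

Visit order: O, V, L, J, E, H, F, U, T, P, N, K, S, G, Q, M, R, I

N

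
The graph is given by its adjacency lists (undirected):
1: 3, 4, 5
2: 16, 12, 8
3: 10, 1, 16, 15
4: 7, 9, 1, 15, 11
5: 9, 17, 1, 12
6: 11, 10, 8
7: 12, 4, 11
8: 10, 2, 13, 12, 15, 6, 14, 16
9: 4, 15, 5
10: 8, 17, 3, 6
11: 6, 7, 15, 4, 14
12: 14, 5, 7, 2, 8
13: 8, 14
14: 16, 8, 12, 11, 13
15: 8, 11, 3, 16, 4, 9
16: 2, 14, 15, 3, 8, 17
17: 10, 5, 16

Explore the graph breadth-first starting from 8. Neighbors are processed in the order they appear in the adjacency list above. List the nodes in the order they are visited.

Visit 8; enqueue 10, 2, 13, 12, 15, 6, 14, 16 → queue [10, 2, 13, 12, 15, 6, 14, 16]
Visit 10; enqueue 17, 3 → queue [2, 13, 12, 15, 6, 14, 16, 17, 3]
Visit 2 → queue [13, 12, 15, 6, 14, 16, 17, 3]
Visit 13 → queue [12, 15, 6, 14, 16, 17, 3]
Visit 12; enqueue 5, 7 → queue [15, 6, 14, 16, 17, 3, 5, 7]
Visit 15; enqueue 11, 4, 9 → queue [6, 14, 16, 17, 3, 5, 7, 11, 4, 9]
Visit 6 → queue [14, 16, 17, 3, 5, 7, 11, 4, 9]
Visit 14 → queue [16, 17, 3, 5, 7, 11, 4, 9]
Visit 16 → queue [17, 3, 5, 7, 11, 4, 9]
Visit 17 → queue [3, 5, 7, 11, 4, 9]
Visit 3; enqueue 1 → queue [5, 7, 11, 4, 9, 1]
Visit 5 → queue [7, 11, 4, 9, 1]
Visit 7 → queue [11, 4, 9, 1]
Visit 11 → queue [4, 9, 1]
Visit 4 → queue [9, 1]
Visit 9 → queue [1]
Visit 1 → queue []

8, 10, 2, 13, 12, 15, 6, 14, 16, 17, 3, 5, 7, 11, 4, 9, 1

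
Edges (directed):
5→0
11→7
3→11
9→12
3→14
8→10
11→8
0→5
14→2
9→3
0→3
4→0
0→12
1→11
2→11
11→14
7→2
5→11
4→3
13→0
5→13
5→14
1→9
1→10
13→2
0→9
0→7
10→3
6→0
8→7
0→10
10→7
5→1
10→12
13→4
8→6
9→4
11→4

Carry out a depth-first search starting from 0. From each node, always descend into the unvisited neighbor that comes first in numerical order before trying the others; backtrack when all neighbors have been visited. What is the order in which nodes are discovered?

Visit 0
0 → 3
3 → 11
11 → 4
11 → 7
7 → 2
11 → 8
8 → 6
8 → 10
10 → 12
11 → 14
0 → 5
5 → 1
1 → 9
5 → 13

0, 3, 11, 4, 7, 2, 8, 6, 10, 12, 14, 5, 1, 9, 13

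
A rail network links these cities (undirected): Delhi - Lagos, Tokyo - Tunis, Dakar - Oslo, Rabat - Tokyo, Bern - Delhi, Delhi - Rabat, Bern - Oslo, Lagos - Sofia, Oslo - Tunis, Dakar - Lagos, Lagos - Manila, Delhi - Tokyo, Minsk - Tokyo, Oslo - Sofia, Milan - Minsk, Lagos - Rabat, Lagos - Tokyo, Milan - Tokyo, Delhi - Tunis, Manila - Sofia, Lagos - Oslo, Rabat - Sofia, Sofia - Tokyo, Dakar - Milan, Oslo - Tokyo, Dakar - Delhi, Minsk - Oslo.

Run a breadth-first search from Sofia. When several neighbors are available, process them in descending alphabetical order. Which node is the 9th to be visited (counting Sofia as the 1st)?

Milan

Visit Sofia; enqueue Tokyo, Rabat, Oslo, Manila, Lagos → queue [Tokyo, Rabat, Oslo, Manila, Lagos]
Visit Tokyo; enqueue Tunis, Minsk, Milan, Delhi → queue [Rabat, Oslo, Manila, Lagos, Tunis, Minsk, Milan, Delhi]
Visit Rabat → queue [Oslo, Manila, Lagos, Tunis, Minsk, Milan, Delhi]
Visit Oslo; enqueue Dakar, Bern → queue [Manila, Lagos, Tunis, Minsk, Milan, Delhi, Dakar, Bern]
Visit Manila → queue [Lagos, Tunis, Minsk, Milan, Delhi, Dakar, Bern]
Visit Lagos → queue [Tunis, Minsk, Milan, Delhi, Dakar, Bern]
Visit Tunis → queue [Minsk, Milan, Delhi, Dakar, Bern]
Visit Minsk → queue [Milan, Delhi, Dakar, Bern]
Visit Milan → queue [Delhi, Dakar, Bern]
Visit Delhi → queue [Dakar, Bern]
Visit Dakar → queue [Bern]
Visit Bern → queue []

Visit order: Sofia, Tokyo, Rabat, Oslo, Manila, Lagos, Tunis, Minsk, Milan, Delhi, Dakar, Bern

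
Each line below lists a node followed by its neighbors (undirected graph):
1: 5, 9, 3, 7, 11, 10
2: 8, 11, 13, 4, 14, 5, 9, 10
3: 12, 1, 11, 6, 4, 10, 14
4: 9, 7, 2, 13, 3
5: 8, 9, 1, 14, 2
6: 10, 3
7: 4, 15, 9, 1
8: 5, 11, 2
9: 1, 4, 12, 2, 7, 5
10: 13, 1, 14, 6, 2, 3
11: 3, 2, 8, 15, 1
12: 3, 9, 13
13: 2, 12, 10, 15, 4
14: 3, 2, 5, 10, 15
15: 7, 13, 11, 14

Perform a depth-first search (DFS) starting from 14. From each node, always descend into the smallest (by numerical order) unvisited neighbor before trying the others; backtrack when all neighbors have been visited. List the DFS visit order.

14, 2, 4, 3, 1, 5, 8, 11, 15, 7, 9, 12, 13, 10, 6

Visit 14
14 → 2
2 → 4
4 → 3
3 → 1
1 → 5
5 → 8
8 → 11
11 → 15
15 → 7
7 → 9
9 → 12
12 → 13
13 → 10
10 → 6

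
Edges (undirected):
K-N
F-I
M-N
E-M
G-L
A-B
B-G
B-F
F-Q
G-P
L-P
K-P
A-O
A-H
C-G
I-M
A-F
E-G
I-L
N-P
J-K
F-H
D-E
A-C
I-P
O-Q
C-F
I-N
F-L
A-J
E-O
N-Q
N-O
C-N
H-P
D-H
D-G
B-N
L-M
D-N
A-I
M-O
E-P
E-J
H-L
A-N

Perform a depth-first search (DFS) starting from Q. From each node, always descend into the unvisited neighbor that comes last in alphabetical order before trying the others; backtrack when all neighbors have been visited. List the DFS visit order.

Q → O → N → P → L → M → I → F → H → D → G → E → J → K → A → C → B

Visit Q
Q → O
O → N
N → P
P → L
L → M
M → I
I → F
F → H
H → D
D → G
G → E
E → J
J → K
J → A
A → C
A → B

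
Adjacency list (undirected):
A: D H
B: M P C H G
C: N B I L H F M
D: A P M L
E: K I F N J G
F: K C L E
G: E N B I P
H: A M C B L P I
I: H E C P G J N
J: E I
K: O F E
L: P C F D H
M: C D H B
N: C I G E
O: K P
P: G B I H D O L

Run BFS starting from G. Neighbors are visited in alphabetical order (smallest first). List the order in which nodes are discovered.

G B E I N P C H M F J K D L O A

Visit G; enqueue B, E, I, N, P → queue [B, E, I, N, P]
Visit B; enqueue C, H, M → queue [E, I, N, P, C, H, M]
Visit E; enqueue F, J, K → queue [I, N, P, C, H, M, F, J, K]
Visit I → queue [N, P, C, H, M, F, J, K]
Visit N → queue [P, C, H, M, F, J, K]
Visit P; enqueue D, L, O → queue [C, H, M, F, J, K, D, L, O]
Visit C → queue [H, M, F, J, K, D, L, O]
Visit H; enqueue A → queue [M, F, J, K, D, L, O, A]
Visit M → queue [F, J, K, D, L, O, A]
Visit F → queue [J, K, D, L, O, A]
Visit J → queue [K, D, L, O, A]
Visit K → queue [D, L, O, A]
Visit D → queue [L, O, A]
Visit L → queue [O, A]
Visit O → queue [A]
Visit A → queue []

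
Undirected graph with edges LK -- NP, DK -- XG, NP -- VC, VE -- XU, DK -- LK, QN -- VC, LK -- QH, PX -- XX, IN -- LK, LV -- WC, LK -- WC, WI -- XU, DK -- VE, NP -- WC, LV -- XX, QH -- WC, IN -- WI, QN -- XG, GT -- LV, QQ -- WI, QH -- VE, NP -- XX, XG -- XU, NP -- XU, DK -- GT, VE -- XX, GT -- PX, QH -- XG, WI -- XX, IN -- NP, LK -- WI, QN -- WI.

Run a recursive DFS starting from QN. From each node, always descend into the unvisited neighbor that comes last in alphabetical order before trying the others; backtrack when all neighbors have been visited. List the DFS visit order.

QN XG XU WI XX VE QH WC NP VC LK IN DK GT PX LV QQ

Visit QN
QN → XG
XG → XU
XU → WI
WI → XX
XX → VE
VE → QH
QH → WC
WC → NP
NP → VC
NP → LK
LK → IN
LK → DK
DK → GT
GT → PX
GT → LV
WI → QQ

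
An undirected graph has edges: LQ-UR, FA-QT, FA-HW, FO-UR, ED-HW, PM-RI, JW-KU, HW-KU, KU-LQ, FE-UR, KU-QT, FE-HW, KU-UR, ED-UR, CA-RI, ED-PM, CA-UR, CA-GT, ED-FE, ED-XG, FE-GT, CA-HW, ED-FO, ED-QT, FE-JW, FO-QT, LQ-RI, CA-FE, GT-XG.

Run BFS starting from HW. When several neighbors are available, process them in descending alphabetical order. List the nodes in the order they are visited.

HW → KU → FE → FA → ED → CA → UR → QT → LQ → JW → GT → XG → PM → FO → RI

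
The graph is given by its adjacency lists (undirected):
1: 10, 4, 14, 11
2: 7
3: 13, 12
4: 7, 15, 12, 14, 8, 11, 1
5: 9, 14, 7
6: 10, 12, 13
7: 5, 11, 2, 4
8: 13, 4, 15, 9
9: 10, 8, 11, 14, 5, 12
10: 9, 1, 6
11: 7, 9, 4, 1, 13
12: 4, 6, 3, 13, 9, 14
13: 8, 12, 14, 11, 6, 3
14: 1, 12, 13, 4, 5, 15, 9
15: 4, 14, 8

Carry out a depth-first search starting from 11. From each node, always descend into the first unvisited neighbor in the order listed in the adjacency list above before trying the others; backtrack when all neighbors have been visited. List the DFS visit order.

Visit 11
11 → 7
7 → 5
5 → 9
9 → 10
10 → 1
1 → 4
4 → 15
15 → 14
14 → 12
12 → 6
6 → 13
13 → 8
13 → 3
7 → 2

11, 7, 5, 9, 10, 1, 4, 15, 14, 12, 6, 13, 8, 3, 2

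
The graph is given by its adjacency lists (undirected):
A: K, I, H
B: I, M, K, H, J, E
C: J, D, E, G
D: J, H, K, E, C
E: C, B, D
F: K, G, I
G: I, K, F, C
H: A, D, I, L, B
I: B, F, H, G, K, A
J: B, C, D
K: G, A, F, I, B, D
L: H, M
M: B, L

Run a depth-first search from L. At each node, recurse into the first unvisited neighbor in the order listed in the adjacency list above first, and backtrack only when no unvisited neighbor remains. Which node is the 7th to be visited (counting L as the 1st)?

Visit L
L → H
H → A
A → K
K → G
G → I
I → B
B → M
B → J
J → C
C → D
D → E
I → F

Visit order: L, H, A, K, G, I, B, M, J, C, D, E, F

B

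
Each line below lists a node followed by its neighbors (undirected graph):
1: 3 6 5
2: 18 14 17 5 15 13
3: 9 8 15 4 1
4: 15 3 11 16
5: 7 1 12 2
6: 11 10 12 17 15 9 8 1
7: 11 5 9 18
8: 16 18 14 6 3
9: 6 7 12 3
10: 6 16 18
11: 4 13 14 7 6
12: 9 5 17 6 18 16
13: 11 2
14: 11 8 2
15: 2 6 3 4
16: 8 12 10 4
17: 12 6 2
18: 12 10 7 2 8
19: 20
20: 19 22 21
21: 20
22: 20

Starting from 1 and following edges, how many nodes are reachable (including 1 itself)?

BFS from 1 visits: 1, 3, 6, 5, 9, 8, 15, 4, 11, 10, 12, 17, 7, 2, 16, 18, 14, 13
Reachable nodes: 18 of 22 total.

18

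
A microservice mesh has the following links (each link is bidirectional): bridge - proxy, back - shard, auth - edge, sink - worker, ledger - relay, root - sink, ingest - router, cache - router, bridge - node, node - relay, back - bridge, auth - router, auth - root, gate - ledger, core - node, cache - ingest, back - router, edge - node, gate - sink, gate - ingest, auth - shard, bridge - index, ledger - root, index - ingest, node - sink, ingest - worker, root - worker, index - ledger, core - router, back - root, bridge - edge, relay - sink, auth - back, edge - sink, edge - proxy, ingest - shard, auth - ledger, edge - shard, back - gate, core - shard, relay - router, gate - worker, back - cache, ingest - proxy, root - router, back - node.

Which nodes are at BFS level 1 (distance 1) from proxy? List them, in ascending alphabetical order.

bridge, edge, ingest

Level 0: proxy
Level 1: bridge, edge, ingest
Level 2: auth, back, cache, gate, index, node, router, shard, sink, worker
Level 3: core, ledger, relay, root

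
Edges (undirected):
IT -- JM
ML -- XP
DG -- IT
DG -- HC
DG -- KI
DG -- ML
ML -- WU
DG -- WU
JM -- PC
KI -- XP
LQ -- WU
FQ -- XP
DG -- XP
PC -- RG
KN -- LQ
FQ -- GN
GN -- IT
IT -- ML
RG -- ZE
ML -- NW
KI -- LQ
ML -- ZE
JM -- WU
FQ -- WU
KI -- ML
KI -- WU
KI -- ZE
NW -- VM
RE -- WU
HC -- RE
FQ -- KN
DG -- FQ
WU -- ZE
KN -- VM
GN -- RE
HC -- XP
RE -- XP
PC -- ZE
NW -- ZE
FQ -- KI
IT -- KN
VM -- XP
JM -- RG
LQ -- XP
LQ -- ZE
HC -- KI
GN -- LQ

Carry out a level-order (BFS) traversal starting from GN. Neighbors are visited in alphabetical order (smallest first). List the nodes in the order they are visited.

Visit GN; enqueue FQ, IT, LQ, RE → queue [FQ, IT, LQ, RE]
Visit FQ; enqueue DG, KI, KN, WU, XP → queue [IT, LQ, RE, DG, KI, KN, WU, XP]
Visit IT; enqueue JM, ML → queue [LQ, RE, DG, KI, KN, WU, XP, JM, ML]
Visit LQ; enqueue ZE → queue [RE, DG, KI, KN, WU, XP, JM, ML, ZE]
Visit RE; enqueue HC → queue [DG, KI, KN, WU, XP, JM, ML, ZE, HC]
Visit DG → queue [KI, KN, WU, XP, JM, ML, ZE, HC]
Visit KI → queue [KN, WU, XP, JM, ML, ZE, HC]
Visit KN; enqueue VM → queue [WU, XP, JM, ML, ZE, HC, VM]
Visit WU → queue [XP, JM, ML, ZE, HC, VM]
Visit XP → queue [JM, ML, ZE, HC, VM]
Visit JM; enqueue PC, RG → queue [ML, ZE, HC, VM, PC, RG]
Visit ML; enqueue NW → queue [ZE, HC, VM, PC, RG, NW]
Visit ZE → queue [HC, VM, PC, RG, NW]
Visit HC → queue [VM, PC, RG, NW]
Visit VM → queue [PC, RG, NW]
Visit PC → queue [RG, NW]
Visit RG → queue [NW]
Visit NW → queue []

GN, FQ, IT, LQ, RE, DG, KI, KN, WU, XP, JM, ML, ZE, HC, VM, PC, RG, NW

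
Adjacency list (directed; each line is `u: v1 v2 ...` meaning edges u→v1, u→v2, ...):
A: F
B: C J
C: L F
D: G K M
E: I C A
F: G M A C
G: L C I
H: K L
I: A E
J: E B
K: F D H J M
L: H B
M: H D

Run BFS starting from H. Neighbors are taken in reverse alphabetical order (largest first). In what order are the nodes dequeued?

H, L, K, B, M, J, F, D, C, E, G, A, I

Visit H; enqueue L, K → queue [L, K]
Visit L; enqueue B → queue [K, B]
Visit K; enqueue M, J, F, D → queue [B, M, J, F, D]
Visit B; enqueue C → queue [M, J, F, D, C]
Visit M → queue [J, F, D, C]
Visit J; enqueue E → queue [F, D, C, E]
Visit F; enqueue G, A → queue [D, C, E, G, A]
Visit D → queue [C, E, G, A]
Visit C → queue [E, G, A]
Visit E; enqueue I → queue [G, A, I]
Visit G → queue [A, I]
Visit A → queue [I]
Visit I → queue []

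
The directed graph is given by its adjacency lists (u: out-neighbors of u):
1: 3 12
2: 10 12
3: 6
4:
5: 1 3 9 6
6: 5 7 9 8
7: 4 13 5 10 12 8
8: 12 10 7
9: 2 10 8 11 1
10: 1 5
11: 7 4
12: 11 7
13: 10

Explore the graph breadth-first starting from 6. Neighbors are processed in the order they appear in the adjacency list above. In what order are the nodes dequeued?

Visit 6; enqueue 5, 7, 9, 8 → queue [5, 7, 9, 8]
Visit 5; enqueue 1, 3 → queue [7, 9, 8, 1, 3]
Visit 7; enqueue 4, 13, 10, 12 → queue [9, 8, 1, 3, 4, 13, 10, 12]
Visit 9; enqueue 2, 11 → queue [8, 1, 3, 4, 13, 10, 12, 2, 11]
Visit 8 → queue [1, 3, 4, 13, 10, 12, 2, 11]
Visit 1 → queue [3, 4, 13, 10, 12, 2, 11]
Visit 3 → queue [4, 13, 10, 12, 2, 11]
Visit 4 → queue [13, 10, 12, 2, 11]
Visit 13 → queue [10, 12, 2, 11]
Visit 10 → queue [12, 2, 11]
Visit 12 → queue [2, 11]
Visit 2 → queue [11]
Visit 11 → queue []

6, 5, 7, 9, 8, 1, 3, 4, 13, 10, 12, 2, 11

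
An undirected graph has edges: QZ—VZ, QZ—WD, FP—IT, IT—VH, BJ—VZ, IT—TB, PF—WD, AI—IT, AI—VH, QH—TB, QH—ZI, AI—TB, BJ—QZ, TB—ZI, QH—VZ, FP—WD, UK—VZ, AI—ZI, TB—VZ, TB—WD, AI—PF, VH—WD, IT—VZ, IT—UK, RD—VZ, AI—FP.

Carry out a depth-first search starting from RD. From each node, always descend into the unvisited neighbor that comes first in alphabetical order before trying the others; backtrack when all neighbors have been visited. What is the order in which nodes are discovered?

RD, VZ, BJ, QZ, WD, FP, AI, IT, TB, QH, ZI, UK, VH, PF

Visit RD
RD → VZ
VZ → BJ
BJ → QZ
QZ → WD
WD → FP
FP → AI
AI → IT
IT → TB
TB → QH
QH → ZI
IT → UK
IT → VH
AI → PF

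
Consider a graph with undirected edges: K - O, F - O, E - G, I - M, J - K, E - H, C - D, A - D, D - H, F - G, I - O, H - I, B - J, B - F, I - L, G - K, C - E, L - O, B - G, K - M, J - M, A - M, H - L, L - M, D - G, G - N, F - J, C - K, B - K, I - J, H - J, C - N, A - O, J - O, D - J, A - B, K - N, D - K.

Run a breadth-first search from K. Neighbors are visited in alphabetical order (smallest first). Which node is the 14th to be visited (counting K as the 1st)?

I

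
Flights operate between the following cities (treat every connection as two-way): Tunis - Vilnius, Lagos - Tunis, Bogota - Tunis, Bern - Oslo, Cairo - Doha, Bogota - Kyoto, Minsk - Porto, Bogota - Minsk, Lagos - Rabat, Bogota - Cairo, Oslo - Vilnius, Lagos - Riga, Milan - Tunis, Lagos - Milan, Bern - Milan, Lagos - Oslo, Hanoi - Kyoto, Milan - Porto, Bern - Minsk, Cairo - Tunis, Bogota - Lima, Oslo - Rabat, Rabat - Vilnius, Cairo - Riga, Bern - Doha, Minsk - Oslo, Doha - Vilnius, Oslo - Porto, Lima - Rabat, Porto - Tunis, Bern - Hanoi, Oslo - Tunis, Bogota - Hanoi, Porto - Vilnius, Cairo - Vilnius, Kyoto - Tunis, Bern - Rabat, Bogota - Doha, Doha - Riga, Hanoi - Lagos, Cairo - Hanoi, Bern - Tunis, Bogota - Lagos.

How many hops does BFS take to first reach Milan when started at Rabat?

2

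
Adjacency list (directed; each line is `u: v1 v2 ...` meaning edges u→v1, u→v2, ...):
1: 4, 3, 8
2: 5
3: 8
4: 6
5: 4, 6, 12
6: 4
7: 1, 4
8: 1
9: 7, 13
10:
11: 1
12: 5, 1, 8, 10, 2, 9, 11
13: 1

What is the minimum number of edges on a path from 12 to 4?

Level 0: 12
Level 1: 1, 2, 5, 8, 9, 10, 11
Level 2: 3, 4, 6, 7, 13
4 first appears at level 2.

2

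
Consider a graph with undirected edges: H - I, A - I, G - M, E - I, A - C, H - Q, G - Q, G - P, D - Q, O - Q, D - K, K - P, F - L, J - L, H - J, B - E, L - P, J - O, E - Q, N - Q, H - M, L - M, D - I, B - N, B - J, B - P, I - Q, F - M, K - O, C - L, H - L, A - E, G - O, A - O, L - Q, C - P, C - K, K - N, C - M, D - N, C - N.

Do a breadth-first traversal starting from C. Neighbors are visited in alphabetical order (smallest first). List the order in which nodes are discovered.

Visit C; enqueue A, K, L, M, N, P → queue [A, K, L, M, N, P]
Visit A; enqueue E, I, O → queue [K, L, M, N, P, E, I, O]
Visit K; enqueue D → queue [L, M, N, P, E, I, O, D]
Visit L; enqueue F, H, J, Q → queue [M, N, P, E, I, O, D, F, H, J, Q]
Visit M; enqueue G → queue [N, P, E, I, O, D, F, H, J, Q, G]
Visit N; enqueue B → queue [P, E, I, O, D, F, H, J, Q, G, B]
Visit P → queue [E, I, O, D, F, H, J, Q, G, B]
Visit E → queue [I, O, D, F, H, J, Q, G, B]
Visit I → queue [O, D, F, H, J, Q, G, B]
Visit O → queue [D, F, H, J, Q, G, B]
Visit D → queue [F, H, J, Q, G, B]
Visit F → queue [H, J, Q, G, B]
Visit H → queue [J, Q, G, B]
Visit J → queue [Q, G, B]
Visit Q → queue [G, B]
Visit G → queue [B]
Visit B → queue []

C -> A -> K -> L -> M -> N -> P -> E -> I -> O -> D -> F -> H -> J -> Q -> G -> B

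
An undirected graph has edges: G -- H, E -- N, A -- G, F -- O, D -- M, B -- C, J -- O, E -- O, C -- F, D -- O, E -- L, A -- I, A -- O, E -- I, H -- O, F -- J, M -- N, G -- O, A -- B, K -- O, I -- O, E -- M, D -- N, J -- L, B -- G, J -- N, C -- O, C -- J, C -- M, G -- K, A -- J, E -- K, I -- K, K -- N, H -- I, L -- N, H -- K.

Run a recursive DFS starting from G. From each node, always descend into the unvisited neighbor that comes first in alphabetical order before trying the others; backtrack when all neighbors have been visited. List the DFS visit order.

G, A, B, C, F, J, L, E, I, H, K, N, D, M, O

Visit G
G → A
A → B
B → C
C → F
F → J
J → L
L → E
E → I
I → H
H → K
K → N
N → D
D → M
D → O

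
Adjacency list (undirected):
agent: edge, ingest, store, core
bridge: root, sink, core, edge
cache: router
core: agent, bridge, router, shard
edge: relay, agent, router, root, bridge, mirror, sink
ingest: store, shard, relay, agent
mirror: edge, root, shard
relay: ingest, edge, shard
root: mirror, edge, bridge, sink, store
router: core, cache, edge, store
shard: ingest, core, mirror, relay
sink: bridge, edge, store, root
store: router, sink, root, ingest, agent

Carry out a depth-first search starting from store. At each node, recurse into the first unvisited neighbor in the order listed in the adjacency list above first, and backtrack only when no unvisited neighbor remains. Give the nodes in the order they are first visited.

Visit store
store → router
router → core
core → agent
agent → edge
edge → relay
relay → ingest
ingest → shard
shard → mirror
mirror → root
root → bridge
bridge → sink
router → cache

store → router → core → agent → edge → relay → ingest → shard → mirror → root → bridge → sink → cache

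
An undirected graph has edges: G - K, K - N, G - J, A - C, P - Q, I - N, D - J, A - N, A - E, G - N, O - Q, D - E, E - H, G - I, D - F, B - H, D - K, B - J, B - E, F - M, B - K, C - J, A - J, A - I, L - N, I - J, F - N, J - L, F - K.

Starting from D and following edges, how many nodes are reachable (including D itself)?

BFS from D visits: D, K, J, F, E, N, G, B, L, I, C, A, M, H
Reachable nodes: 14 of 17 total.

14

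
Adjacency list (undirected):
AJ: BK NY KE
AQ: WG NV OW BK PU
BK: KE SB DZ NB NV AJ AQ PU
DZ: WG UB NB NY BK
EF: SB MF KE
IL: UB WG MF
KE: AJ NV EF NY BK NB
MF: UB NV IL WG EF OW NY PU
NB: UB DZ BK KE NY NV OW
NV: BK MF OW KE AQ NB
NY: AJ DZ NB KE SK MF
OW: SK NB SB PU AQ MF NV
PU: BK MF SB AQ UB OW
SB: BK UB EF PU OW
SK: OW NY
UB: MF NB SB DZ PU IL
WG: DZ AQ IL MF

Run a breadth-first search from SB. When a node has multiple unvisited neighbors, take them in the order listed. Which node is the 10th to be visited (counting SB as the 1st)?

Visit SB; enqueue BK, UB, EF, PU, OW → queue [BK, UB, EF, PU, OW]
Visit BK; enqueue KE, DZ, NB, NV, AJ, AQ → queue [UB, EF, PU, OW, KE, DZ, NB, NV, AJ, AQ]
Visit UB; enqueue MF, IL → queue [EF, PU, OW, KE, DZ, NB, NV, AJ, AQ, MF, IL]
Visit EF → queue [PU, OW, KE, DZ, NB, NV, AJ, AQ, MF, IL]
Visit PU → queue [OW, KE, DZ, NB, NV, AJ, AQ, MF, IL]
Visit OW; enqueue SK → queue [KE, DZ, NB, NV, AJ, AQ, MF, IL, SK]
Visit KE; enqueue NY → queue [DZ, NB, NV, AJ, AQ, MF, IL, SK, NY]
Visit DZ; enqueue WG → queue [NB, NV, AJ, AQ, MF, IL, SK, NY, WG]
Visit NB → queue [NV, AJ, AQ, MF, IL, SK, NY, WG]
Visit NV → queue [AJ, AQ, MF, IL, SK, NY, WG]
Visit AJ → queue [AQ, MF, IL, SK, NY, WG]
Visit AQ → queue [MF, IL, SK, NY, WG]
Visit MF → queue [IL, SK, NY, WG]
Visit IL → queue [SK, NY, WG]
Visit SK → queue [NY, WG]
Visit NY → queue [WG]
Visit WG → queue []

Visit order: SB, BK, UB, EF, PU, OW, KE, DZ, NB, NV, AJ, AQ, MF, IL, SK, NY, WG

NV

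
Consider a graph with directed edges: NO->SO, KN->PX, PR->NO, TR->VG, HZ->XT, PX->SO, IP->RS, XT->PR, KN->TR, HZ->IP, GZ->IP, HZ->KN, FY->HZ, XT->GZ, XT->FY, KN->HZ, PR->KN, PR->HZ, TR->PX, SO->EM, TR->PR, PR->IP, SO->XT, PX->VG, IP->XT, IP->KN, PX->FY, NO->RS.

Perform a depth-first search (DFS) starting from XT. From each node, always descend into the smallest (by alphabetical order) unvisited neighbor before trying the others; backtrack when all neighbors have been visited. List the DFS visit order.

Visit XT
XT → FY
FY → HZ
HZ → IP
IP → KN
KN → PX
PX → SO
SO → EM
PX → VG
KN → TR
TR → PR
PR → NO
NO → RS
XT → GZ

XT, FY, HZ, IP, KN, PX, SO, EM, VG, TR, PR, NO, RS, GZ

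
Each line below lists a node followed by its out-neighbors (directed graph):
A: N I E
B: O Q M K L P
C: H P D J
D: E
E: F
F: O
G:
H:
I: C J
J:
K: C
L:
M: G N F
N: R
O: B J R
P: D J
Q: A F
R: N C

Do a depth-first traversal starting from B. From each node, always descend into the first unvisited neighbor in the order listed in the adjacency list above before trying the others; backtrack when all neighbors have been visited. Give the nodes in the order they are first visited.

B, O, J, R, N, C, H, P, D, E, F, Q, A, I, M, G, K, L

Visit B
B → O
O → J
O → R
R → N
R → C
C → H
C → P
P → D
D → E
E → F
B → Q
Q → A
A → I
B → M
M → G
B → K
B → L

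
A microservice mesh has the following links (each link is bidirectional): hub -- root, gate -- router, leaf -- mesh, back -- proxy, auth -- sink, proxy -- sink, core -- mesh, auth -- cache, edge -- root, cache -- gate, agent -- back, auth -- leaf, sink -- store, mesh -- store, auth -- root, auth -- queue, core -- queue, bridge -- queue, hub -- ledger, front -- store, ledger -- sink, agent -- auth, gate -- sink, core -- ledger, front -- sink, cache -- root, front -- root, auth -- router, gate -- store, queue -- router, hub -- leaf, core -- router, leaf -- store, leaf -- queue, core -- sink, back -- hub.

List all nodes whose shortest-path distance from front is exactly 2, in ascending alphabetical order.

Level 0: front
Level 1: root, sink, store
Level 2: auth, cache, core, edge, gate, hub, leaf, ledger, mesh, proxy
Level 3: agent, back, queue, router
Level 4: bridge

auth, cache, core, edge, gate, hub, leaf, ledger, mesh, proxy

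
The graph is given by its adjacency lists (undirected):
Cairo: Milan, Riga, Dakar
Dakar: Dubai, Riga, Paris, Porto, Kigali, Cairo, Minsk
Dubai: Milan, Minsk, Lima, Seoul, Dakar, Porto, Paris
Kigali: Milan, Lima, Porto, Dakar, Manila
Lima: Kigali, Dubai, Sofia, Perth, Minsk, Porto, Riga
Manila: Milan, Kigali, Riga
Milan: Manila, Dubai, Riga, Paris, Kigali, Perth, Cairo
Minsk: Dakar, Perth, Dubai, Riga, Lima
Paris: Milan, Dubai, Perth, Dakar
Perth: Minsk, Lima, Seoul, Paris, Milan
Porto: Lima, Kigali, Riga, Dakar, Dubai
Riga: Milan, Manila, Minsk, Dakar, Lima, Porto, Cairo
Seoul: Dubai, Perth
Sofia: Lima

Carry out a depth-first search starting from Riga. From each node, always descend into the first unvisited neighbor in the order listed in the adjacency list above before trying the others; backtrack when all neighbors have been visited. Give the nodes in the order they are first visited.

Visit Riga
Riga → Milan
Milan → Manila
Manila → Kigali
Kigali → Lima
Lima → Dubai
Dubai → Minsk
Minsk → Dakar
Dakar → Paris
Paris → Perth
Perth → Seoul
Dakar → Porto
Dakar → Cairo
Lima → Sofia

Riga Milan Manila Kigali Lima Dubai Minsk Dakar Paris Perth Seoul Porto Cairo Sofia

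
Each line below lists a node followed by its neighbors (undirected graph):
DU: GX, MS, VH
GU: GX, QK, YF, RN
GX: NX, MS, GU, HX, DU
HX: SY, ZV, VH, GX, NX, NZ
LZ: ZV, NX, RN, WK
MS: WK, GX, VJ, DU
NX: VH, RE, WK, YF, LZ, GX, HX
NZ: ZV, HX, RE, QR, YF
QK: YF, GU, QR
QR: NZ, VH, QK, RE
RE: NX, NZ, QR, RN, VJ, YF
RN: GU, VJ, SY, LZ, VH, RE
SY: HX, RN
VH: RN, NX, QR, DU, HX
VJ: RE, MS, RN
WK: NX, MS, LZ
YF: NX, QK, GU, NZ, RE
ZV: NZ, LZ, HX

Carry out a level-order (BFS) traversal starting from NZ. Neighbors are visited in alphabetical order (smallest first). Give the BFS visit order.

Visit NZ; enqueue HX, QR, RE, YF, ZV → queue [HX, QR, RE, YF, ZV]
Visit HX; enqueue GX, NX, SY, VH → queue [QR, RE, YF, ZV, GX, NX, SY, VH]
Visit QR; enqueue QK → queue [RE, YF, ZV, GX, NX, SY, VH, QK]
Visit RE; enqueue RN, VJ → queue [YF, ZV, GX, NX, SY, VH, QK, RN, VJ]
Visit YF; enqueue GU → queue [ZV, GX, NX, SY, VH, QK, RN, VJ, GU]
Visit ZV; enqueue LZ → queue [GX, NX, SY, VH, QK, RN, VJ, GU, LZ]
Visit GX; enqueue DU, MS → queue [NX, SY, VH, QK, RN, VJ, GU, LZ, DU, MS]
Visit NX; enqueue WK → queue [SY, VH, QK, RN, VJ, GU, LZ, DU, MS, WK]
Visit SY → queue [VH, QK, RN, VJ, GU, LZ, DU, MS, WK]
Visit VH → queue [QK, RN, VJ, GU, LZ, DU, MS, WK]
Visit QK → queue [RN, VJ, GU, LZ, DU, MS, WK]
Visit RN → queue [VJ, GU, LZ, DU, MS, WK]
Visit VJ → queue [GU, LZ, DU, MS, WK]
Visit GU → queue [LZ, DU, MS, WK]
Visit LZ → queue [DU, MS, WK]
Visit DU → queue [MS, WK]
Visit MS → queue [WK]
Visit WK → queue []

NZ -> HX -> QR -> RE -> YF -> ZV -> GX -> NX -> SY -> VH -> QK -> RN -> VJ -> GU -> LZ -> DU -> MS -> WK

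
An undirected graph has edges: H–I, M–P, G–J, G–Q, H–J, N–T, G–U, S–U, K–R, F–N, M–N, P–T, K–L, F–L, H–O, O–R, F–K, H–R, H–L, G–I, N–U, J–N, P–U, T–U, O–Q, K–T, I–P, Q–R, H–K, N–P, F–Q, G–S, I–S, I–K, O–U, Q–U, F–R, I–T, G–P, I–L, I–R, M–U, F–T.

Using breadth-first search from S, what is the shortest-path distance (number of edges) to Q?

Level 0: S
Level 1: G, I, U
Level 2: H, J, K, L, M, N, O, P, Q, R, T
Level 3: F
Q first appears at level 2.

2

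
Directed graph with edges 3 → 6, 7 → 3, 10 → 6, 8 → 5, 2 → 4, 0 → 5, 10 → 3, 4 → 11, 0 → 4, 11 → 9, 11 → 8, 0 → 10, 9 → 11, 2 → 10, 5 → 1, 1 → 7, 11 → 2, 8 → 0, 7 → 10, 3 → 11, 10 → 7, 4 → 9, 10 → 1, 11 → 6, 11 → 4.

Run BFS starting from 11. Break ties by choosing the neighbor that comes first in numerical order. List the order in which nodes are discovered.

11, 2, 4, 6, 8, 9, 10, 0, 5, 1, 3, 7

Visit 11; enqueue 2, 4, 6, 8, 9 → queue [2, 4, 6, 8, 9]
Visit 2; enqueue 10 → queue [4, 6, 8, 9, 10]
Visit 4 → queue [6, 8, 9, 10]
Visit 6 → queue [8, 9, 10]
Visit 8; enqueue 0, 5 → queue [9, 10, 0, 5]
Visit 9 → queue [10, 0, 5]
Visit 10; enqueue 1, 3, 7 → queue [0, 5, 1, 3, 7]
Visit 0 → queue [5, 1, 3, 7]
Visit 5 → queue [1, 3, 7]
Visit 1 → queue [3, 7]
Visit 3 → queue [7]
Visit 7 → queue []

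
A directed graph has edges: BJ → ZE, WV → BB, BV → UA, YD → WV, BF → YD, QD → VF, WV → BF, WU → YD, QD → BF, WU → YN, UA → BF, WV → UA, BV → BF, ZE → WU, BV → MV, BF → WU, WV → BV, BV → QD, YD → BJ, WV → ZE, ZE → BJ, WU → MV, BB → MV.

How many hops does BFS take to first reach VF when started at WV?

3

Level 0: WV
Level 1: BB, BF, BV, UA, ZE
Level 2: BJ, MV, QD, WU, YD
Level 3: VF, YN
VF first appears at level 3.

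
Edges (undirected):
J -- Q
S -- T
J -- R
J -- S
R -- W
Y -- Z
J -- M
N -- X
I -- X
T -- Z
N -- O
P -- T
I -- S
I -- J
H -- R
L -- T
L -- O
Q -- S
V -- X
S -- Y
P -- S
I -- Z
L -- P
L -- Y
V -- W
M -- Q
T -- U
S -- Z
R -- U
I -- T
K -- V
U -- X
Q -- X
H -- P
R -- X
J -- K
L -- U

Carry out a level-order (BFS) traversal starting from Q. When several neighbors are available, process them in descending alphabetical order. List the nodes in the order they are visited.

Q -> X -> S -> M -> J -> V -> U -> R -> N -> I -> Z -> Y -> T -> P -> K -> W -> L -> H -> O

Visit Q; enqueue X, S, M, J → queue [X, S, M, J]
Visit X; enqueue V, U, R, N, I → queue [S, M, J, V, U, R, N, I]
Visit S; enqueue Z, Y, T, P → queue [M, J, V, U, R, N, I, Z, Y, T, P]
Visit M → queue [J, V, U, R, N, I, Z, Y, T, P]
Visit J; enqueue K → queue [V, U, R, N, I, Z, Y, T, P, K]
Visit V; enqueue W → queue [U, R, N, I, Z, Y, T, P, K, W]
Visit U; enqueue L → queue [R, N, I, Z, Y, T, P, K, W, L]
Visit R; enqueue H → queue [N, I, Z, Y, T, P, K, W, L, H]
Visit N; enqueue O → queue [I, Z, Y, T, P, K, W, L, H, O]
Visit I → queue [Z, Y, T, P, K, W, L, H, O]
Visit Z → queue [Y, T, P, K, W, L, H, O]
Visit Y → queue [T, P, K, W, L, H, O]
Visit T → queue [P, K, W, L, H, O]
Visit P → queue [K, W, L, H, O]
Visit K → queue [W, L, H, O]
Visit W → queue [L, H, O]
Visit L → queue [H, O]
Visit H → queue [O]
Visit O → queue []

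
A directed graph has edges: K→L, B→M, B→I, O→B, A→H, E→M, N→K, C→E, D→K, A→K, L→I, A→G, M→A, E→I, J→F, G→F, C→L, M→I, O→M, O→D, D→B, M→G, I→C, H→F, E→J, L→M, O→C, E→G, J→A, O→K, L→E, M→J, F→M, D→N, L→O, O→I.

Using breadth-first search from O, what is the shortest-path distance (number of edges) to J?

Level 0: O
Level 1: B, C, D, I, K, M
Level 2: A, E, G, J, L, N
Level 3: F, H
J first appears at level 2.

2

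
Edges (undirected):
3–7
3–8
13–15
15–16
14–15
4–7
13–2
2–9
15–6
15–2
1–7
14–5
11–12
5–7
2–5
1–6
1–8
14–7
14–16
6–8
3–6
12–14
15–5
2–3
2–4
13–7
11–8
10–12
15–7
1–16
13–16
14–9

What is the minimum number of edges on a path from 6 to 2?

Level 0: 6
Level 1: 1, 3, 8, 15
Level 2: 2, 5, 7, 11, 13, 14, 16
Level 3: 4, 9, 12
Level 4: 10
2 first appears at level 2.

2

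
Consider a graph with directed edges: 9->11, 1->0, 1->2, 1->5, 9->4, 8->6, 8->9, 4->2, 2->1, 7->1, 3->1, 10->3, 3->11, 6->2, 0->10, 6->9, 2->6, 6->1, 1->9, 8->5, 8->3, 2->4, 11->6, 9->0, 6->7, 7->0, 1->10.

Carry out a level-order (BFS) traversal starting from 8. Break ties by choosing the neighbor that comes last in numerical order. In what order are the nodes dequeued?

8 -> 9 -> 6 -> 5 -> 3 -> 11 -> 4 -> 0 -> 7 -> 2 -> 1 -> 10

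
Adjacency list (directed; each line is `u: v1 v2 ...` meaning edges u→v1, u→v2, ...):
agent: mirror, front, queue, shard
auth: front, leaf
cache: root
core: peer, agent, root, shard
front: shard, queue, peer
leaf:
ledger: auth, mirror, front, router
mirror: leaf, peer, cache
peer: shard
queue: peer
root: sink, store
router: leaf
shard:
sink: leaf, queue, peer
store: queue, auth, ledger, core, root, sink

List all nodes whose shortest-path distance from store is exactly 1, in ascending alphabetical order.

auth, core, ledger, queue, root, sink

Level 0: store
Level 1: auth, core, ledger, queue, root, sink
Level 2: agent, front, leaf, mirror, peer, router, shard
Level 3: cache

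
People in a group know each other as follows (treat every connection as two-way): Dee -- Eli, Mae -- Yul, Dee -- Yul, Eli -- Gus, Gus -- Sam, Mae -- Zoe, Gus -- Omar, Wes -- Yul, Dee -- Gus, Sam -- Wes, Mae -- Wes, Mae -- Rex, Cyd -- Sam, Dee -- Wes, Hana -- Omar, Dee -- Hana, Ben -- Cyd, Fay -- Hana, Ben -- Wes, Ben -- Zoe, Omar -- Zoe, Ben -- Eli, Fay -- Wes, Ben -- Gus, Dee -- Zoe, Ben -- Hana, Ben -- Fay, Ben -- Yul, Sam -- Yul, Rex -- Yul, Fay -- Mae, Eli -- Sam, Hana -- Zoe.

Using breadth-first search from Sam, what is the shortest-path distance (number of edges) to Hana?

3

Level 0: Sam
Level 1: Cyd, Eli, Gus, Wes, Yul
Level 2: Ben, Dee, Fay, Mae, Omar, Rex
Level 3: Hana, Zoe
Hana first appears at level 3.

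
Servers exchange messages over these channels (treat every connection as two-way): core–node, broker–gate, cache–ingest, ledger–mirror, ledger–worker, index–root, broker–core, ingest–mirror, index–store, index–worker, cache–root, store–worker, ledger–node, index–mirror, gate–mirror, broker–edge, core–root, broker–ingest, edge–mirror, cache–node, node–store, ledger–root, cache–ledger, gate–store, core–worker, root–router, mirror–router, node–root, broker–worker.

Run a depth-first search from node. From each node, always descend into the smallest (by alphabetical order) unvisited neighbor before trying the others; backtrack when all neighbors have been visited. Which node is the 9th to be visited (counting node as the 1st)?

edge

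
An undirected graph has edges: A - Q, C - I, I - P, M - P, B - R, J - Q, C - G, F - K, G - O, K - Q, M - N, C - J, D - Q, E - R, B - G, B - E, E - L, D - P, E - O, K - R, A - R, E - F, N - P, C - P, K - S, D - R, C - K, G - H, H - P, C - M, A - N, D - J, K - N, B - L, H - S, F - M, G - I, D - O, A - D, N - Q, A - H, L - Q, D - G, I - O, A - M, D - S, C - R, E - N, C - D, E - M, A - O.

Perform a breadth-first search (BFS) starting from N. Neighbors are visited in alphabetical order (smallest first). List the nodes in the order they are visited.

Visit N; enqueue A, E, K, M, P, Q → queue [A, E, K, M, P, Q]
Visit A; enqueue D, H, O, R → queue [E, K, M, P, Q, D, H, O, R]
Visit E; enqueue B, F, L → queue [K, M, P, Q, D, H, O, R, B, F, L]
Visit K; enqueue C, S → queue [M, P, Q, D, H, O, R, B, F, L, C, S]
Visit M → queue [P, Q, D, H, O, R, B, F, L, C, S]
Visit P; enqueue I → queue [Q, D, H, O, R, B, F, L, C, S, I]
Visit Q; enqueue J → queue [D, H, O, R, B, F, L, C, S, I, J]
Visit D; enqueue G → queue [H, O, R, B, F, L, C, S, I, J, G]
Visit H → queue [O, R, B, F, L, C, S, I, J, G]
Visit O → queue [R, B, F, L, C, S, I, J, G]
Visit R → queue [B, F, L, C, S, I, J, G]
Visit B → queue [F, L, C, S, I, J, G]
Visit F → queue [L, C, S, I, J, G]
Visit L → queue [C, S, I, J, G]
Visit C → queue [S, I, J, G]
Visit S → queue [I, J, G]
Visit I → queue [J, G]
Visit J → queue [G]
Visit G → queue []

N → A → E → K → M → P → Q → D → H → O → R → B → F → L → C → S → I → J → G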